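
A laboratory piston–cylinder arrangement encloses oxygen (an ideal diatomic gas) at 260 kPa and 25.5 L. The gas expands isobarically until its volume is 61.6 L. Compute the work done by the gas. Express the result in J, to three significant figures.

W ≈ 9390 J

Isobaric: W = P ΔV.
W = (260 kPa)(61.6 − 25.5 L) = (260)(36.1) = 9386 J.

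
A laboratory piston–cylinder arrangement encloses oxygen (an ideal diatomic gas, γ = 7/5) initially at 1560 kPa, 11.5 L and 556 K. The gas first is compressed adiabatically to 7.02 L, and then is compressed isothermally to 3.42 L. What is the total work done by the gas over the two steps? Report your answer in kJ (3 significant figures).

Step 1 (adiabatic): W = (P₁V₁ − P₂V₂)/(γ−1) = (17940 − 21856)/0.4 = -9790 J.
After step 1: P = 3113 kPa, V = 7.02 L, T = 677.4 K.
Step 2 (isothermal): W = P₁V₁ ln(V₂/V₁) = (21856) ln(3.42/7.02) = -15717 J.
W_total = -9790 − 15717 = -25507 J.

W_total ≈ -25.5 kJ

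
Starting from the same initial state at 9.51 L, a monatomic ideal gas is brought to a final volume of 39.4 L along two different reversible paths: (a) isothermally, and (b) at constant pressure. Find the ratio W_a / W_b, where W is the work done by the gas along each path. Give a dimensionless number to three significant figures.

W_a / W_b ≈ 0.452

Path (a) isothermal: W = P₁V₁ ln(V₂/V₁) → W_a/(P₁V₁) = 1.421.
Path (b) isobaric: W = P₁(V₂ − V₁) → W_b/(P₁V₁) = 3.143.
W_a / W_b = 1.421 / 3.143 = 0.4522.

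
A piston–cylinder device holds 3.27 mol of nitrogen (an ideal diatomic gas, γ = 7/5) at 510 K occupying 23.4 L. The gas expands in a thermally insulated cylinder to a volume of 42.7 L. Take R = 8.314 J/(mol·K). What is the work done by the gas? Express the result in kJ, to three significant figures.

W ≈ 7.41 kJ

Adiabatic: TV^(γ−1) = const with γ = 7/5.
T₂ = T₁ (V₁/V₂)^(γ−1) = 510 × (23.4/42.7)^0.4 = 510 × 0.7862 = 400.9 K.
W_by = nCᵥ(T₁ − T₂) = (3.27)(20.79)(510 − 400.9) = 7412 J.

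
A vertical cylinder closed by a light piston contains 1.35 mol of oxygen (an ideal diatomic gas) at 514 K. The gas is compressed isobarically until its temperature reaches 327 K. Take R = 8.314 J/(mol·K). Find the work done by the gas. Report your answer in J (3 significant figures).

W ≈ -2100 J

Isobaric: W = P ΔV = nR ΔT.
W = (1.35)(8.314)(327 − 514) = -2099 J.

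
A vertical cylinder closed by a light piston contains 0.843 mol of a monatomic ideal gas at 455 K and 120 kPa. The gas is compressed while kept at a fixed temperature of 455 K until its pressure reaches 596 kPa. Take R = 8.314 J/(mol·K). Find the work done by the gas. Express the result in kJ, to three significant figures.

W ≈ -5.11 kJ

Isothermal process: W = nRT ln(V₂/V₁) = nRT ln(P₁/P₂).
W = (0.843)(8.314)(455) × ln(120/596)
  = 3189 × ln(0.2013) = 3189 × -1.603
W_by_gas = -5111 J.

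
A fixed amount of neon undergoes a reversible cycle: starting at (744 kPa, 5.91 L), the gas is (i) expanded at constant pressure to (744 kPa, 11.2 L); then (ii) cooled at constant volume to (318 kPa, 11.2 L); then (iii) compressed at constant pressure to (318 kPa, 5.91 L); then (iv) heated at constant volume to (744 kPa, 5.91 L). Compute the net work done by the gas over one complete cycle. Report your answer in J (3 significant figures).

Constant-volume legs do no work.
W(i) = (744)(11.2 − 5.91) = 3936 J; W(iii) = (318)(5.91 − 11.2) = -1682 J.
W_net = 3936 − 1682 = 2254 J (the clockwise enclosed area).

W_net ≈ 2250 J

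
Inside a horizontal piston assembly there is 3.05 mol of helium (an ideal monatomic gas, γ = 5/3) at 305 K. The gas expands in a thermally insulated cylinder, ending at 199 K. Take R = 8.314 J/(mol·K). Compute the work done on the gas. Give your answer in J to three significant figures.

Adiabatic ⇒ Q = 0, so W_by = −ΔU = nCᵥ(T₁ − T₂).
Cᵥ = 3R/2 = 12.47 J/(mol·K).
W = (3.05)(12.47)(305 − 199) = 4032 J.
Work on gas = −W_by = -4032 J.

W ≈ -4030 J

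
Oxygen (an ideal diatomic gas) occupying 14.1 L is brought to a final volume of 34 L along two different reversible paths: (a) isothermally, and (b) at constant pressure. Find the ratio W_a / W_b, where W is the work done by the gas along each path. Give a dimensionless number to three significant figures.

W_a / W_b ≈ 0.624

Path (a) isothermal: W = P₁V₁ ln(V₂/V₁) → W_a/(P₁V₁) = 0.8802.
Path (b) isobaric: W = P₁(V₂ − V₁) → W_b/(P₁V₁) = 1.411.
W_a / W_b = 0.8802 / 1.411 = 0.6236.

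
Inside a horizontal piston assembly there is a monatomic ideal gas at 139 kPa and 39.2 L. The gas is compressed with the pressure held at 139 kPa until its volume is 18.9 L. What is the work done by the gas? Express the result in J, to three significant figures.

Isobaric: W = P ΔV.
W = (139 kPa)(18.9 − 39.2 L) = (139)(-20.3) = -2822 J.

W ≈ -2820 J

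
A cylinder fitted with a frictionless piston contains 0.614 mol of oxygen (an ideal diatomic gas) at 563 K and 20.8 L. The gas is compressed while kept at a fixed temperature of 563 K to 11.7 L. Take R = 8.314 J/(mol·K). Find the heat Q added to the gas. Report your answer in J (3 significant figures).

Q ≈ -1650 J

Isothermal ⇒ ΔU = 0, so Q = W = nRT ln(V₂/V₁).
Q = (0.614)(8.314)(563) ln(11.7/20.8) = 2874 × -0.5754 = -1654 J.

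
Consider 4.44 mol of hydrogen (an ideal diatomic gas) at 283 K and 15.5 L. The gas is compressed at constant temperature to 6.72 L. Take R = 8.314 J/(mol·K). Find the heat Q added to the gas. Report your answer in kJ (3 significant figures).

Isothermal ⇒ ΔU = 0, so Q = W = nRT ln(V₂/V₁).
Q = (4.44)(8.314)(283) ln(6.72/15.5) = 10447 × -0.8358 = -8731 J.

Q ≈ -8.73 kJ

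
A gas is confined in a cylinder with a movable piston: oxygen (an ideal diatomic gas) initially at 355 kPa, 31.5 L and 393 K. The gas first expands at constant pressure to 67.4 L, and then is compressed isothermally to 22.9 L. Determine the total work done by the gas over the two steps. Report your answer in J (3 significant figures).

Step 1 (isobaric): W = PΔV = (355 kPa)(67.4 − 31.5 L) = 12745 J.
After step 1: P = 355 kPa, V = 67.4 L, T = 840.9 K.
Step 2 (isothermal): W = P₁V₁ ln(V₂/V₁) = (23927) ln(22.9/67.4) = -25829 J.
W_total = 12745 − 25829 = -13085 J.

W_total ≈ -13100 J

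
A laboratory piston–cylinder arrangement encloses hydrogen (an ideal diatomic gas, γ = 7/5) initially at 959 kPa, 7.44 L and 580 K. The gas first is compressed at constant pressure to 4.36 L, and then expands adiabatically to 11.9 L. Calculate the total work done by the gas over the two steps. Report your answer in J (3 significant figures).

W_total ≈ 504 J

Step 1 (isobaric): W = PΔV = (959 kPa)(4.36 − 7.44 L) = -2954 J.
After step 1: P = 959 kPa, V = 4.36 L, T = 339.9 K.
Step 2 (adiabatic): W = (P₁V₁ − P₂V₂)/(γ−1) = (4181 − 2798)/0.4 = 3458 J.
W_total = -2954 + 3458 = 503.8 J.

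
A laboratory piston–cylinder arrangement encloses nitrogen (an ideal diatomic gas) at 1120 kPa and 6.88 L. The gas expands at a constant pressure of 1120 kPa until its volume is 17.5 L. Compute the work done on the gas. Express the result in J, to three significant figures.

Isobaric: W = P ΔV.
W = (1120 kPa)(17.5 − 6.88 L) = (1120)(10.62) = 11894 J.
Work on gas = −W_by = -11894 J.

W ≈ -11900 J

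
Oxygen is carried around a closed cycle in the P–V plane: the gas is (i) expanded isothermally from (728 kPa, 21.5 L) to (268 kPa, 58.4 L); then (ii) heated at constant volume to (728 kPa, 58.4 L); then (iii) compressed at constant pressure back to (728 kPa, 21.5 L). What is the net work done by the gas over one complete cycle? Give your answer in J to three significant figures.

Leg (i): W = PᵢVᵢ ln(V_f/Vᵢ) = (15652) ln(58.4/21.5) = 15640 J.
Leg (ii): W = 0.
Leg (iii): W = PΔV = (728)(21.5 − 58.4) = -26863 J.
W_net = 15640 − 26863 = -11223 J.

W_net ≈ -11200 J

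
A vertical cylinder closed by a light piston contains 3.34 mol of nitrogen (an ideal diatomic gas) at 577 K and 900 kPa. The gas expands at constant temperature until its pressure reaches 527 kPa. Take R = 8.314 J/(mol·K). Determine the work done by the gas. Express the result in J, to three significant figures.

W ≈ 8580 J

Isothermal process: W = nRT ln(V₂/V₁) = nRT ln(P₁/P₂).
W = (3.34)(8.314)(577) × ln(900/527)
  = 16023 × ln(1.708) = 16023 × 0.5352
W_by_gas = 8575 J.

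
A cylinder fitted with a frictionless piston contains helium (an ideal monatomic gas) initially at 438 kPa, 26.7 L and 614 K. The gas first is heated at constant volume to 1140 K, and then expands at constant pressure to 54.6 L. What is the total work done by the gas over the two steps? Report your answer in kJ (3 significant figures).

W_total ≈ 22.7 kJ

Step 1 (isochoric): W = 0 (constant volume).
After step 1: P = 813.2 kPa (V unchanged).
Step 2 (isobaric): W = PΔV = (813.2 kPa)(54.6 − 26.7 L) = 22689 J.
W_total = 0 + 22689 = 22689 J.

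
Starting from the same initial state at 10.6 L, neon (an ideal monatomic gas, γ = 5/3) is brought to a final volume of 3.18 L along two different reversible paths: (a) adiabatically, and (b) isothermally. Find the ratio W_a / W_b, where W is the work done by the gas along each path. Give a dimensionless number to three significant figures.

W_a / W_b ≈ 1.53

Path (a) adiabatic: W = P₁V₁(1 − (V₁/V₂)^(γ−1))/(γ−1) → W_a/(P₁V₁) = -1.847.
Path (b) isothermal: W = P₁V₁ ln(V₂/V₁) → W_b/(P₁V₁) = -1.204.
W_a / W_b = -1.847 / -1.204 = 1.534.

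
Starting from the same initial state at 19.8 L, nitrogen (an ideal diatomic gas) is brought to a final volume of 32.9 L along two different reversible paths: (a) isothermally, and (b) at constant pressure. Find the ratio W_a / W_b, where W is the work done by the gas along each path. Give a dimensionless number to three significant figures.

W_a / W_b ≈ 0.768

Path (a) isothermal: W = P₁V₁ ln(V₂/V₁) → W_a/(P₁V₁) = 0.5078.
Path (b) isobaric: W = P₁(V₂ − V₁) → W_b/(P₁V₁) = 0.6616.
W_a / W_b = 0.5078 / 0.6616 = 0.7675.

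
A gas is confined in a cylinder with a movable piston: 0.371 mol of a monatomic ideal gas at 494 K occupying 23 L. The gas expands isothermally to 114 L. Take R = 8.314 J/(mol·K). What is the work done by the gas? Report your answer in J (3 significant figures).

W ≈ 2440 J

Isothermal: W = nRT ln(V₂/V₁).
W = (0.371)(8.314)(494) × ln(114/23)
  = 1524 × 1.601
W_by_gas = 2439 J.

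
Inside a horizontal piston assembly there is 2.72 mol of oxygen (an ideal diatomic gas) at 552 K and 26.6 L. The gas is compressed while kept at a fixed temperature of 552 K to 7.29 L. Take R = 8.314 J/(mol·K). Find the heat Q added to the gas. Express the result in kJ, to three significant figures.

Q ≈ -16.2 kJ

Isothermal ⇒ ΔU = 0, so Q = W = nRT ln(V₂/V₁).
Q = (2.72)(8.314)(552) ln(7.29/26.6) = 12483 × -1.294 = -16158 J.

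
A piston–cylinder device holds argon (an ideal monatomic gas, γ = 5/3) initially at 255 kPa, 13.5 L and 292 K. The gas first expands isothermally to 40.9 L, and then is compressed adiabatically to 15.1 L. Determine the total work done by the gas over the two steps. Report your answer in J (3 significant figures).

W_total ≈ -1050 J

Step 1 (isothermal): W = P₁V₁ ln(V₂/V₁) = (3442) ln(40.9/13.5) = 3816 J.
After step 1: P = 84.17 kPa, V = 40.9 L, T = 292 K.
Step 2 (adiabatic): W = (P₁V₁ − P₂V₂)/(γ−1) = (3442 − 6689)/0.667 = -4870 J.
W_total = 3816 − 4870 = -1054 J.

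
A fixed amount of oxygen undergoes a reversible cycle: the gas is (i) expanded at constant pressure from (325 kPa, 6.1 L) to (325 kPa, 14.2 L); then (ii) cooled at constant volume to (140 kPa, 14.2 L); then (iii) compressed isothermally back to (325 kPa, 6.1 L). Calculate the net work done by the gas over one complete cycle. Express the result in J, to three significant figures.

W_net ≈ 953 J

Leg (i): W = PΔV = (325)(14.2 − 6.1) = 2632 J.
Leg (ii): W = 0.
Leg (iii): W = PᵢVᵢ ln(V_f/Vᵢ) = (1988) ln(6.1/14.2) = -1680 J.
W_net = 2632 − 1680 = 952.7 J.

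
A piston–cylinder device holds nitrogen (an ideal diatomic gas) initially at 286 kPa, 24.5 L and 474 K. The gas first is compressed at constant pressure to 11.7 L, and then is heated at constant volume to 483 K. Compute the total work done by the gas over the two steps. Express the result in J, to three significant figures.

Step 1 (isobaric): W = PΔV = (286 kPa)(11.7 − 24.5 L) = -3661 J.
Step 2 (isochoric): W = 0 (constant volume).
W_total = -3661 + 0 = -3661 J.

W_total ≈ -3660 J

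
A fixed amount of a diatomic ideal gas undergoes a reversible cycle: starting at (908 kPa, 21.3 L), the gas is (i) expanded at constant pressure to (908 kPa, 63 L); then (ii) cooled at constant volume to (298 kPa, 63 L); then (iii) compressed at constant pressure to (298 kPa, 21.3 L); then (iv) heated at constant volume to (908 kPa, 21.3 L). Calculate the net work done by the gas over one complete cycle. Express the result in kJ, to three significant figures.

Constant-volume legs do no work.
W(i) = (908)(63 − 21.3) = 37864 J; W(iii) = (298)(21.3 − 63) = -12427 J.
W_net = 37864 − 12427 = 25437 J (the clockwise enclosed area).

W_net ≈ 25.4 kJ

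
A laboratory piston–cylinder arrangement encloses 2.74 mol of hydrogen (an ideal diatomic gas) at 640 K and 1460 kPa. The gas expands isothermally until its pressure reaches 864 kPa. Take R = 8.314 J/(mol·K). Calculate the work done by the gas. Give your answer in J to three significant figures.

W ≈ 7650 J

Isothermal process: W = nRT ln(V₂/V₁) = nRT ln(P₁/P₂).
W = (2.74)(8.314)(640) × ln(1460/864)
  = 14579 × ln(1.69) = 14579 × 0.5246
W_by_gas = 7649 J.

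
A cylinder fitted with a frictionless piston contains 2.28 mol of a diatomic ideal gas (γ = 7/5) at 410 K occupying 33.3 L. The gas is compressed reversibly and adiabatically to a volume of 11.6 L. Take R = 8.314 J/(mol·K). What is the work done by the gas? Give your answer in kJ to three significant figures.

Adiabatic: TV^(γ−1) = const with γ = 7/5.
T₂ = T₁ (V₁/V₂)^(γ−1) = 410 × (33.3/11.6)^0.4 = 410 × 1.525 = 625.1 K.
W_by = nCᵥ(T₁ − T₂) = (2.28)(20.79)(410 − 625.1) = -10196 J.

W ≈ -10.2 kJ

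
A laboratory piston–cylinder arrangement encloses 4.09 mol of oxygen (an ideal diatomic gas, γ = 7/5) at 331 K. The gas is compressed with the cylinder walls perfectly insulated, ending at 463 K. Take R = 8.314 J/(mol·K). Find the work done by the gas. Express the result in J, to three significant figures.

Adiabatic ⇒ Q = 0, so W_by = −ΔU = nCᵥ(T₁ − T₂).
Cᵥ = 5R/2 = 20.79 J/(mol·K).
W = (4.09)(20.79)(331 − 463) = -11221 J.

W ≈ -11200 J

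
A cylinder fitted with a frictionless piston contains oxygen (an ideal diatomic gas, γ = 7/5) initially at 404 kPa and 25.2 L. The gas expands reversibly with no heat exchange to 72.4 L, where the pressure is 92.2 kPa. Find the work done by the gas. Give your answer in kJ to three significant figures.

W ≈ 8.76 kJ

Adiabatic: W = (P₁V₁ − P₂V₂)/(γ − 1) with γ = 7/5.
P₁V₁ = 10181 J, P₂V₂ = 6675 J.
W = (10181 − 6675) / 0.4 = 8764 J.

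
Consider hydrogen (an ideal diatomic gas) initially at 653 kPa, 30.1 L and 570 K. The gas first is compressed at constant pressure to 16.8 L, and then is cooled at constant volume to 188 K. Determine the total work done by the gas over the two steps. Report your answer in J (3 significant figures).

W_total ≈ -8680 J

Step 1 (isobaric): W = PΔV = (653 kPa)(16.8 − 30.1 L) = -8685 J.
Step 2 (isochoric): W = 0 (constant volume).
W_total = -8685 + 0 = -8685 J.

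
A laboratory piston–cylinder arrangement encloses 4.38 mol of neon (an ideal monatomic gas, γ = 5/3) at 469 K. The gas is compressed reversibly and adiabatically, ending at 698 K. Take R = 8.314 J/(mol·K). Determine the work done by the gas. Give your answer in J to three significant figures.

W ≈ -12500 J

Adiabatic ⇒ Q = 0, so W_by = −ΔU = nCᵥ(T₁ − T₂).
Cᵥ = 3R/2 = 12.47 J/(mol·K).
W = (4.38)(12.47)(469 − 698) = -12509 J.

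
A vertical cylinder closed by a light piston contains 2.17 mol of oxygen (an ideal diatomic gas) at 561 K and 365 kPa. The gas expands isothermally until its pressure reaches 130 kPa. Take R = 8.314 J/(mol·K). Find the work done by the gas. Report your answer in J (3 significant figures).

Isothermal process: W = nRT ln(V₂/V₁) = nRT ln(P₁/P₂).
W = (2.17)(8.314)(561) × ln(365/130)
  = 10121 × ln(2.808) = 10121 × 1.032
W_by_gas = 10449 J.

W ≈ 10400 J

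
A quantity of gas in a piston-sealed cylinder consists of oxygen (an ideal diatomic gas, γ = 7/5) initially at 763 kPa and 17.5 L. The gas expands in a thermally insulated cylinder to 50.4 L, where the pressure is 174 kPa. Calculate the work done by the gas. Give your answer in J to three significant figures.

W ≈ 11500 J

Adiabatic: W = (P₁V₁ − P₂V₂)/(γ − 1) with γ = 7/5.
P₁V₁ = 13352 J, P₂V₂ = 8770 J.
W = (13352 − 8770) / 0.4 = 11457 J.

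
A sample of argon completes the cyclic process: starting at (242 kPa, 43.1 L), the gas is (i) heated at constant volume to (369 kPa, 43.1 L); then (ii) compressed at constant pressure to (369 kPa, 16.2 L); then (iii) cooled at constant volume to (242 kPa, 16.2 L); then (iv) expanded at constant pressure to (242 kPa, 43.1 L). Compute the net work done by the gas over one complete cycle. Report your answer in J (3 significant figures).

W_net ≈ -3420 J

Constant-volume legs do no work.
W(ii) = (369)(16.2 − 43.1) = -9926 J; W(iv) = (242)(43.1 − 16.2) = 6510 J.
W_net = -9926 + 6510 = -3416 J (the counter-clockwise enclosed area).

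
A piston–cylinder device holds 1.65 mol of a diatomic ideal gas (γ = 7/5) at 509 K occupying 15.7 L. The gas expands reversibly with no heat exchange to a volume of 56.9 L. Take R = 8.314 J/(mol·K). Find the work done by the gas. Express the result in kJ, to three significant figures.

Adiabatic: TV^(γ−1) = const with γ = 7/5.
T₂ = T₁ (V₁/V₂)^(γ−1) = 509 × (15.7/56.9)^0.4 = 509 × 0.5975 = 304.1 K.
W_by = nCᵥ(T₁ − T₂) = (1.65)(20.79)(509 − 304.1) = 7027 J.

W ≈ 7.03 kJ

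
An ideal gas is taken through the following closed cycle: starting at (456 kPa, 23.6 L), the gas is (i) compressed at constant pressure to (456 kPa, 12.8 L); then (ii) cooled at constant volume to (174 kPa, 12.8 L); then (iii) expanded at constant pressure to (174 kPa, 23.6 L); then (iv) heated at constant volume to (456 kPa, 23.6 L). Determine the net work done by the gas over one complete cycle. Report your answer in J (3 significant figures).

W_net ≈ -3050 J

Constant-volume legs do no work.
W(i) = (456)(12.8 − 23.6) = -4925 J; W(iii) = (174)(23.6 − 12.8) = 1879 J.
W_net = -4925 + 1879 = -3046 J (the counter-clockwise enclosed area).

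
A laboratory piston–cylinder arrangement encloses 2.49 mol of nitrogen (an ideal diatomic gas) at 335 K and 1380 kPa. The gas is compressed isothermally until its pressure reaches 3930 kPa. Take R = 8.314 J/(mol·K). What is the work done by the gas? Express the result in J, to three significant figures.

W ≈ -7260 J

Isothermal process: W = nRT ln(V₂/V₁) = nRT ln(P₁/P₂).
W = (2.49)(8.314)(335) × ln(1380/3930)
  = 6935 × ln(0.3511) = 6935 × -1.047
W_by_gas = -7258 J.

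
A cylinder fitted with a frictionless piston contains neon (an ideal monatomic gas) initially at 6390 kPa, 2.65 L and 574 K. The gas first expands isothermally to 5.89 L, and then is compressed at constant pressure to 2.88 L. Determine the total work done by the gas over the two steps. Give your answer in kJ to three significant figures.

Step 1 (isothermal): W = P₁V₁ ln(V₂/V₁) = (16934) ln(5.89/2.65) = 13525 J.
After step 1: P = 2875 kPa, V = 5.89 L, T = 574 K.
Step 2 (isobaric): W = PΔV = (2875 kPa)(2.88 − 5.89 L) = -8654 J.
W_total = 13525 − 8654 = 4871 J.

W_total ≈ 4.87 kJ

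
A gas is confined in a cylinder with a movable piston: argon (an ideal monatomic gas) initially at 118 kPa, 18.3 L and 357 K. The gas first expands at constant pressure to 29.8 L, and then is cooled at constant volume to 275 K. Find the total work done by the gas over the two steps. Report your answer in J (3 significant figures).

Step 1 (isobaric): W = PΔV = (118 kPa)(29.8 − 18.3 L) = 1357 J.
Step 2 (isochoric): W = 0 (constant volume).
W_total = 1357 + 0 = 1357 J.

W_total ≈ 1360 J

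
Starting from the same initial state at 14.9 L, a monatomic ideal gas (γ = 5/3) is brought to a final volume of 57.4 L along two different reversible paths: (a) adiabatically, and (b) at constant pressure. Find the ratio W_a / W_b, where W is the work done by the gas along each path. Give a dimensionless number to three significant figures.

Path (a) adiabatic: W = P₁V₁(1 − (V₁/V₂)^(γ−1))/(γ−1) → W_a/(P₁V₁) = 0.8896.
Path (b) isobaric: W = P₁(V₂ − V₁) → W_b/(P₁V₁) = 2.852.
W_a / W_b = 0.8896 / 2.852 = 0.3119.

W_a / W_b ≈ 0.312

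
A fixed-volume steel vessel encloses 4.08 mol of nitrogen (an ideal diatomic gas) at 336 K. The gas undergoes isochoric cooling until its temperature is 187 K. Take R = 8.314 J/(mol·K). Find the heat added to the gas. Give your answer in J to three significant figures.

Constant volume ⇒ W = 0, so Q = ΔU = nCᵥΔT with Cᵥ = 5R/2 = 20.79 J/(mol·K).
ΔU = (4.08)(20.79)(187 − 336) = -12636 J.

Q ≈ -12600 J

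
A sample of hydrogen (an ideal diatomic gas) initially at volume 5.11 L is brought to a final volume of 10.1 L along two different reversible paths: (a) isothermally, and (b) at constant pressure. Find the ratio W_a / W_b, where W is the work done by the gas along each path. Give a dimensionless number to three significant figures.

W_a / W_b ≈ 0.698

Path (a) isothermal: W = P₁V₁ ln(V₂/V₁) → W_a/(P₁V₁) = 0.6813.
Path (b) isobaric: W = P₁(V₂ − V₁) → W_b/(P₁V₁) = 0.9765.
W_a / W_b = 0.6813 / 0.9765 = 0.6977.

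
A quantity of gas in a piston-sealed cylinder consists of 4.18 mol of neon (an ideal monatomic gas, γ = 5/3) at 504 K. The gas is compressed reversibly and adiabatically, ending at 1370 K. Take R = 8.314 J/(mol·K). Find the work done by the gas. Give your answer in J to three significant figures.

Adiabatic ⇒ Q = 0, so W_by = −ΔU = nCᵥ(T₁ − T₂).
Cᵥ = 3R/2 = 12.47 J/(mol·K).
W = (4.18)(12.47)(504 − 1370) = -45144 J.

W ≈ -45100 J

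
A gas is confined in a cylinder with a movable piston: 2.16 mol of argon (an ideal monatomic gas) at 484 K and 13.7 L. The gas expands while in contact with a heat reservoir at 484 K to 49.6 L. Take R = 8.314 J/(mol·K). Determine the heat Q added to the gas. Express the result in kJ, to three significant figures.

Q ≈ 11.2 kJ

Isothermal ⇒ ΔU = 0, so Q = W = nRT ln(V₂/V₁).
Q = (2.16)(8.314)(484) ln(49.6/13.7) = 8692 × 1.287 = 11183 J.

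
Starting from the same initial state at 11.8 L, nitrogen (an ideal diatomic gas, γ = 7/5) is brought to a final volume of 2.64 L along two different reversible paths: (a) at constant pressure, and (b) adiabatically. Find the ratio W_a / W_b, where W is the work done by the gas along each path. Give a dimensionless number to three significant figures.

Path (a) isobaric: W = P₁(V₂ − V₁) → W_a/(P₁V₁) = -0.7763.
Path (b) adiabatic: W = P₁V₁(1 − (V₁/V₂)^(γ−1))/(γ−1) → W_b/(P₁V₁) = -2.05.
W_a / W_b = -0.7763 / -2.05 = 0.3786.

W_a / W_b ≈ 0.379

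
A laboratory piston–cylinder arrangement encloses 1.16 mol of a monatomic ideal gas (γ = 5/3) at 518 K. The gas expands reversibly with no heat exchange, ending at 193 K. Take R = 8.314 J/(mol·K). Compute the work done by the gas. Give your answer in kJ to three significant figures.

Adiabatic ⇒ Q = 0, so W_by = −ΔU = nCᵥ(T₁ − T₂).
Cᵥ = 3R/2 = 12.47 J/(mol·K).
W = (1.16)(12.47)(518 − 193) = 4702 J.

W ≈ 4.70 kJ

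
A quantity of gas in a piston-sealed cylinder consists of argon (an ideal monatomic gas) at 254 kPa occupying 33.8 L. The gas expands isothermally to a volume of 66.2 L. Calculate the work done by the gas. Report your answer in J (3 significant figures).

Isothermal: W = nRT ln(V₂/V₁) = P₁V₁ ln(V₂/V₁).
P₁V₁ = (254 kPa)(33.8 L) = 8585 J.
W = 8585 × ln(66.2/33.8) = 8585 × 0.6722
W_by_gas = 5771 J.

W ≈ 5770 J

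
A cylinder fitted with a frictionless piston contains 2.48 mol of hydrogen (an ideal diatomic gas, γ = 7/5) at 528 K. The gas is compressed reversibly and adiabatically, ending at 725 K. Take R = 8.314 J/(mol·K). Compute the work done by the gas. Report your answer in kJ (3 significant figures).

W ≈ -10.2 kJ

Adiabatic ⇒ Q = 0, so W_by = −ΔU = nCᵥ(T₁ − T₂).
Cᵥ = 5R/2 = 20.79 J/(mol·K).
W = (2.48)(20.79)(528 − 725) = -10155 J.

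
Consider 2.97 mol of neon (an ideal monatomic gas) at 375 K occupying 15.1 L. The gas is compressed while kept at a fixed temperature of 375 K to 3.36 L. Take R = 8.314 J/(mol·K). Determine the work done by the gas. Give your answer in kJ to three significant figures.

Isothermal: W = nRT ln(V₂/V₁).
W = (2.97)(8.314)(375) × ln(3.36/15.1)
  = 9260 × -1.503
W_by_gas = -13915 J.

W ≈ -13.9 kJ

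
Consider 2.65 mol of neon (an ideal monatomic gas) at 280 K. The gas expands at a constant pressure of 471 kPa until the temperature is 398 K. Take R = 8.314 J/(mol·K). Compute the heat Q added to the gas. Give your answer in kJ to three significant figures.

Isobaric: W = nRΔT = (2.65)(8.314)(118) = 2600 J.
ΔU = nCᵥΔT with Cᵥ = 3R/2: ΔU = (2.65)(12.47)(118) = 3900 J.
Q = ΔU + W = 3900 + 2600 = 6499 J.

Q ≈ 6.50 kJ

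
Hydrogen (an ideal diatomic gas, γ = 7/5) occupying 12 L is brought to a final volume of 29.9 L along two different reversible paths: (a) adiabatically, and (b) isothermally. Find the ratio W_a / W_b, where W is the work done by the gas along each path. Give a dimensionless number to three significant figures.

Path (a) adiabatic: W = P₁V₁(1 − (V₁/V₂)^(γ−1))/(γ−1) → W_a/(P₁V₁) = 0.7648.
Path (b) isothermal: W = P₁V₁ ln(V₂/V₁) → W_b/(P₁V₁) = 0.913.
W_a / W_b = 0.7648 / 0.913 = 0.8377.

W_a / W_b ≈ 0.838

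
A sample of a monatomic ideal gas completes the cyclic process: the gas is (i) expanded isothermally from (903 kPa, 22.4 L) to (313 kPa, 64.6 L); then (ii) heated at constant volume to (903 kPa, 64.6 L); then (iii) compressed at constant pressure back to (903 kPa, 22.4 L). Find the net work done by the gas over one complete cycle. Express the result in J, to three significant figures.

Leg (i): W = PᵢVᵢ ln(V_f/Vᵢ) = (20227) ln(64.6/22.4) = 21424 J.
Leg (ii): W = 0.
Leg (iii): W = PΔV = (903)(22.4 − 64.6) = -38107 J.
W_net = 21424 − 38107 = -16683 J.

W_net ≈ -16700 J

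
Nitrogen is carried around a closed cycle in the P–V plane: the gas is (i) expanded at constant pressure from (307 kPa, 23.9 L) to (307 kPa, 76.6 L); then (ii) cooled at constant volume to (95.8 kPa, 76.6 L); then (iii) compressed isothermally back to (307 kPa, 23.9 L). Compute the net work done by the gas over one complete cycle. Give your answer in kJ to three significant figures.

Leg (i): W = PΔV = (307)(76.6 − 23.9) = 16179 J.
Leg (ii): W = 0.
Leg (iii): W = PᵢVᵢ ln(V_f/Vᵢ) = (7338) ln(23.9/76.6) = -8547 J.
W_net = 16179 − 8547 = 7632 J.

W_net ≈ 7.63 kJ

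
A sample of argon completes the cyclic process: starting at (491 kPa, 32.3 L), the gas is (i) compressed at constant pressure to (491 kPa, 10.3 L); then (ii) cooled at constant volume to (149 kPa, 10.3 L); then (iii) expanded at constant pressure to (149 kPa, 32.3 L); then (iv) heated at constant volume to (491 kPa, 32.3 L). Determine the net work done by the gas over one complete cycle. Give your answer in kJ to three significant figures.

W_net ≈ -7.52 kJ

Constant-volume legs do no work.
W(i) = (491)(10.3 − 32.3) = -10802 J; W(iii) = (149)(32.3 − 10.3) = 3278 J.
W_net = -10802 + 3278 = -7524 J (the counter-clockwise enclosed area).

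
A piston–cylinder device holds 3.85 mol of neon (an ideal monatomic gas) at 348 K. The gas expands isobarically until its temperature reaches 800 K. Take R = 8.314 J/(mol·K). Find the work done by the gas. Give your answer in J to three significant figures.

Isobaric: W = P ΔV = nR ΔT.
W = (3.85)(8.314)(800 − 348) = 14468 J.

W ≈ 14500 J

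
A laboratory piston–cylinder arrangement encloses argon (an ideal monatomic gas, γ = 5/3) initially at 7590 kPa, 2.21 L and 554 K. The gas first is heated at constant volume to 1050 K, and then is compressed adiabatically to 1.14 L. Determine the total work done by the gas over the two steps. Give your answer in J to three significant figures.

W_total ≈ -26500 J

Step 1 (isochoric): W = 0 (constant volume).
After step 1: P = 14385 kPa (V unchanged).
Step 2 (adiabatic): W = (P₁V₁ − P₂V₂)/(γ−1) = (31792 − 49428)/0.667 = -26454 J.
W_total = 0 − 26454 = -26454 J.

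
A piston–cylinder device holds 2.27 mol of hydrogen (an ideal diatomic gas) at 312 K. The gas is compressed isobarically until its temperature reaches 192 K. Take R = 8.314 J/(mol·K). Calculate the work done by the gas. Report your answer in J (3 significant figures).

Isobaric: W = P ΔV = nR ΔT.
W = (2.27)(8.314)(192 − 312) = -2265 J.

W ≈ -2260 J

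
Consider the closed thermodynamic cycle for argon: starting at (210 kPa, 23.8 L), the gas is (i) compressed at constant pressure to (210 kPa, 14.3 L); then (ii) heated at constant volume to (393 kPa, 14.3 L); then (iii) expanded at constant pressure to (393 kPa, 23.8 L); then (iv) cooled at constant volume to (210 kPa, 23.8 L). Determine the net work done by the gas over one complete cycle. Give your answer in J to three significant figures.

Constant-volume legs do no work.
W(i) = (210)(14.3 − 23.8) = -1995 J; W(iii) = (393)(23.8 − 14.3) = 3734 J.
W_net = -1995 + 3734 = 1738 J (the clockwise enclosed area).

W_net ≈ 1740 J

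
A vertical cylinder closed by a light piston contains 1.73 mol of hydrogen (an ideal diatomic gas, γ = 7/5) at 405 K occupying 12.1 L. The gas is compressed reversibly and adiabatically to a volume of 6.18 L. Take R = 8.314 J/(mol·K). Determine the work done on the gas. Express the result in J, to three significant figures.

W ≈ 4490 J

Adiabatic: TV^(γ−1) = const with γ = 7/5.
T₂ = T₁ (V₁/V₂)^(γ−1) = 405 × (12.1/6.18)^0.4 = 405 × 1.308 = 529.9 K.
W_by = nCᵥ(T₁ − T₂) = (1.73)(20.79)(405 − 529.9) = -4490 J.
Work on gas = −W_by = 4490 J.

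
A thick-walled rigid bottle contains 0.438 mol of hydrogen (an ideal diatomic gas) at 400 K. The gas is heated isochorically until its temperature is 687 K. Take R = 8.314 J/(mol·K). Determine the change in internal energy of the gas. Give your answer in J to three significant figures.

Constant volume ⇒ W = 0, so Q = ΔU = nCᵥΔT with Cᵥ = 5R/2 = 20.79 J/(mol·K).
ΔU = (0.438)(20.79)(687 − 400) = 2613 J.

ΔU ≈ 2610 J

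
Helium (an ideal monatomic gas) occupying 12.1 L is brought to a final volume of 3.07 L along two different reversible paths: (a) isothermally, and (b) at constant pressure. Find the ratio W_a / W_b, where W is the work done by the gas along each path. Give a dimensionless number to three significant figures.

Path (a) isothermal: W = P₁V₁ ln(V₂/V₁) → W_a/(P₁V₁) = -1.372.
Path (b) isobaric: W = P₁(V₂ − V₁) → W_b/(P₁V₁) = -0.7463.
W_a / W_b = -1.372 / -0.7463 = 1.838.

W_a / W_b ≈ 1.84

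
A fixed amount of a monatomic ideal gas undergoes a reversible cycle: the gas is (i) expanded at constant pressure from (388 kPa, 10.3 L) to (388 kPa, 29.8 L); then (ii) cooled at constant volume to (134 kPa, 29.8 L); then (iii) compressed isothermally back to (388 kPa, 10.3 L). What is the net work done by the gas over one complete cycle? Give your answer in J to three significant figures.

W_net ≈ 3320 J

Leg (i): W = PΔV = (388)(29.8 − 10.3) = 7566 J.
Leg (ii): W = 0.
Leg (iii): W = PᵢVᵢ ln(V_f/Vᵢ) = (3993) ln(10.3/29.8) = -4242 J.
W_net = 7566 − 4242 = 3324 J.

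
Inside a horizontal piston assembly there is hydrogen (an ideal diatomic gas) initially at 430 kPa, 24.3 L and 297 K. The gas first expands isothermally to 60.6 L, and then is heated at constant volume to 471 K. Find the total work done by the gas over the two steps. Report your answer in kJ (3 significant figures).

W_total ≈ 9.55 kJ

Step 1 (isothermal): W = P₁V₁ ln(V₂/V₁) = (10449) ln(60.6/24.3) = 9548 J.
Step 2 (isochoric): W = 0 (constant volume).
W_total = 9548 + 0 = 9548 J.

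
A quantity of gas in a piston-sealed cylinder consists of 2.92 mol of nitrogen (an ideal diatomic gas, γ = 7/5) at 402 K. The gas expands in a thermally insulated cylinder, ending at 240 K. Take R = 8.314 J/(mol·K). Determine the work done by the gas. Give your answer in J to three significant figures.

Adiabatic ⇒ Q = 0, so W_by = −ΔU = nCᵥ(T₁ − T₂).
Cᵥ = 5R/2 = 20.79 J/(mol·K).
W = (2.92)(20.79)(402 − 240) = 9832 J.

W ≈ 9830 J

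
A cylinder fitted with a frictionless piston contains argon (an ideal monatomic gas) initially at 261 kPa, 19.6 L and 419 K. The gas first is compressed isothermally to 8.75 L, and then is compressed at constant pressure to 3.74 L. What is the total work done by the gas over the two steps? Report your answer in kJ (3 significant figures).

Step 1 (isothermal): W = P₁V₁ ln(V₂/V₁) = (5116) ln(8.75/19.6) = -4126 J.
After step 1: P = 584.6 kPa, V = 8.75 L, T = 419 K.
Step 2 (isobaric): W = PΔV = (584.6 kPa)(3.74 − 8.75 L) = -2929 J.
W_total = -4126 − 2929 = -7055 J.

W_total ≈ -7.05 kJ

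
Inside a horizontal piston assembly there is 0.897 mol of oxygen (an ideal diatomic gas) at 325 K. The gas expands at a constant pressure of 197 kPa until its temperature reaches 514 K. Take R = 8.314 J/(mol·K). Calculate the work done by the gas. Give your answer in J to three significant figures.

Isobaric: W = P ΔV = nR ΔT.
W = (0.897)(8.314)(514 − 325) = 1409 J.

W ≈ 1410 J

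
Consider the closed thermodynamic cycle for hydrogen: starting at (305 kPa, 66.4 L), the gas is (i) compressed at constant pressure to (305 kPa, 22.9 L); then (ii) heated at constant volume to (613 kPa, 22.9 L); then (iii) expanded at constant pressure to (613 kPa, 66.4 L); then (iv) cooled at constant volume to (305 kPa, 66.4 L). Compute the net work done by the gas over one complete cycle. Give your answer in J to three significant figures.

W_net ≈ 13400 J

Constant-volume legs do no work.
W(i) = (305)(22.9 − 66.4) = -13268 J; W(iii) = (613)(66.4 − 22.9) = 26666 J.
W_net = -13268 + 26666 = 13398 J (the clockwise enclosed area).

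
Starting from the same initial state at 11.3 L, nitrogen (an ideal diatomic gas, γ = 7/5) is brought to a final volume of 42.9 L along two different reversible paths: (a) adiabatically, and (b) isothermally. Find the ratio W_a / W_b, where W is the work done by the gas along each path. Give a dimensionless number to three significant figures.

Path (a) adiabatic: W = P₁V₁(1 − (V₁/V₂)^(γ−1))/(γ−1) → W_a/(P₁V₁) = 1.034.
Path (b) isothermal: W = P₁V₁ ln(V₂/V₁) → W_b/(P₁V₁) = 1.334.
W_a / W_b = 1.034 / 1.334 = 0.7749.

W_a / W_b ≈ 0.775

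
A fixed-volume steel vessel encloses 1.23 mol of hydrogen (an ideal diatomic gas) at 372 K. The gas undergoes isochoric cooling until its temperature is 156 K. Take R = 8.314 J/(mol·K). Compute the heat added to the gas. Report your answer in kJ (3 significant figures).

Q ≈ -5.52 kJ

Constant volume ⇒ W = 0, so Q = ΔU = nCᵥΔT with Cᵥ = 5R/2 = 20.79 J/(mol·K).
ΔU = (1.23)(20.79)(156 − 372) = -5522 J.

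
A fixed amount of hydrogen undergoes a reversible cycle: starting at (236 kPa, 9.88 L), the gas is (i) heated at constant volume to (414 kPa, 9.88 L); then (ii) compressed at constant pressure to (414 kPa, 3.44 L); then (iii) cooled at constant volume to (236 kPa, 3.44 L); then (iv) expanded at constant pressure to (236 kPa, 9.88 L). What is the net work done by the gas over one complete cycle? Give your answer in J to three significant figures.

Constant-volume legs do no work.
W(ii) = (414)(3.44 − 9.88) = -2666 J; W(iv) = (236)(9.88 − 3.44) = 1520 J.
W_net = -2666 + 1520 = -1146 J (the counter-clockwise enclosed area).

W_net ≈ -1150 J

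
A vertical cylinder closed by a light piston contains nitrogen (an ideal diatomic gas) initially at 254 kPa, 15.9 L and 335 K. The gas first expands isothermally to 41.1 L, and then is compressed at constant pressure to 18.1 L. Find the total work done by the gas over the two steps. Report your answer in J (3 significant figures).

Step 1 (isothermal): W = P₁V₁ ln(V₂/V₁) = (4039) ln(41.1/15.9) = 3835 J.
After step 1: P = 98.26 kPa, V = 41.1 L, T = 335 K.
Step 2 (isobaric): W = PΔV = (98.26 kPa)(18.1 − 41.1 L) = -2260 J.
W_total = 3835 − 2260 = 1575 J.

W_total ≈ 1580 J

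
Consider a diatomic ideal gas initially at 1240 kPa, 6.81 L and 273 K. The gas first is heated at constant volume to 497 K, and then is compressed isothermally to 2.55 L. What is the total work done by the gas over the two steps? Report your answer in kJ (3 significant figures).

W_total ≈ -15.1 kJ

Step 1 (isochoric): W = 0 (constant volume).
After step 1: P = 2257 kPa (V unchanged).
Step 2 (isothermal): W = P₁V₁ ln(V₂/V₁) = (15373) ln(2.55/6.81) = -15101 J.
W_total = 0 − 15101 = -15101 J.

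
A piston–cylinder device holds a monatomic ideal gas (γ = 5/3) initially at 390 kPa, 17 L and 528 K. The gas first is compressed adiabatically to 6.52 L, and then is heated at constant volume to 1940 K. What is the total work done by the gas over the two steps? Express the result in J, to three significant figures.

Step 1 (adiabatic): W = (P₁V₁ − P₂V₂)/(γ−1) = (6630 − 12560)/0.667 = -8895 J.
Step 2 (isochoric): W = 0 (constant volume).
W_total = -8895 + 0 = -8895 J.

W_total ≈ -8890 J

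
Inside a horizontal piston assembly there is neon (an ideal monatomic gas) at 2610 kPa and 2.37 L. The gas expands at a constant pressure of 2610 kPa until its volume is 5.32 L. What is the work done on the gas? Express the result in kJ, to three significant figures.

Isobaric: W = P ΔV.
W = (2610 kPa)(5.32 − 2.37 L) = (2610)(2.95) = 7700 J.
Work on gas = −W_by = -7700 J.

W ≈ -7.70 kJ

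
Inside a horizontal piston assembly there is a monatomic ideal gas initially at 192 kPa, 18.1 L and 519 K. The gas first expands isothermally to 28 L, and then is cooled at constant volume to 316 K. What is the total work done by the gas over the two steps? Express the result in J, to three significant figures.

Step 1 (isothermal): W = P₁V₁ ln(V₂/V₁) = (3475) ln(28/18.1) = 1516 J.
Step 2 (isochoric): W = 0 (constant volume).
W_total = 1516 + 0 = 1516 J.

W_total ≈ 1520 J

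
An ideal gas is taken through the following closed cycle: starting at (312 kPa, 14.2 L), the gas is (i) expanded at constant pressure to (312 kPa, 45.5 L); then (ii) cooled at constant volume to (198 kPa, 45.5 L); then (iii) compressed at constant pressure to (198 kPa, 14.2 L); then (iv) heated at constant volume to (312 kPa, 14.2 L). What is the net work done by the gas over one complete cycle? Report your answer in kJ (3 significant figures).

Constant-volume legs do no work.
W(i) = (312)(45.5 − 14.2) = 9766 J; W(iii) = (198)(14.2 − 45.5) = -6197 J.
W_net = 9766 − 6197 = 3568 J (the clockwise enclosed area).

W_net ≈ 3.57 kJ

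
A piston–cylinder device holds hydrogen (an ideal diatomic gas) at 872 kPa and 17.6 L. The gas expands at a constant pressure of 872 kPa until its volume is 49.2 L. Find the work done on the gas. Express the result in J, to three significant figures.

W ≈ -27600 J

Isobaric: W = P ΔV.
W = (872 kPa)(49.2 − 17.6 L) = (872)(31.6) = 27555 J.
Work on gas = −W_by = -27555 J.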